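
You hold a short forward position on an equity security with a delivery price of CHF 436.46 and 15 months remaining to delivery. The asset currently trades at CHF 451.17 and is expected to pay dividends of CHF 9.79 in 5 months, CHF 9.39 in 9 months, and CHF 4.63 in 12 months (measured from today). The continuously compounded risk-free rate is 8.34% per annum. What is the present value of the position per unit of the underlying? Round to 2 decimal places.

PV(remaining dividends) I = 9.79·e^(−0.0834·5/12) + 9.39·e^(−0.0834·9/12) + 4.63·e^(−0.0834·12/12) = 22.5358
Current forward F = (S − I)·e^(rT) = (451.17 − 22.5358)·e^(0.0834·15/12) = 428.6342 × 1.109878 = 475.7317
Value (long) = (F − K)·e^(−rT) = (475.7317 − 436.46) × 0.901000 = 35.3838
Short position value = −(long value) = -CHF 35.38

-CHF 35.38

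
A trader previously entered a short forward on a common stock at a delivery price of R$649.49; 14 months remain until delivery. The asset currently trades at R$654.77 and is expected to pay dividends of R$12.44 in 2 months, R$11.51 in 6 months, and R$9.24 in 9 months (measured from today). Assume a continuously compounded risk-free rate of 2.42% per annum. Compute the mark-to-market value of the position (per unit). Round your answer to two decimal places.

PV(remaining dividends) I = 12.44·e^(−0.0242·2/12) + 11.51·e^(−0.0242·6/12) + 9.24·e^(−0.0242·9/12) = 32.8353
Current forward F = (S − I)·e^(rT) = (654.77 − 32.8353)·e^(0.0242·14/12) = 621.9347 × 1.028636 = 639.7444
Value (long) = (F − K)·e^(−rT) = (639.7444 − 649.49) × 0.972162 = -9.4743
Short position value = −(long value) = R$9.47

R$9.47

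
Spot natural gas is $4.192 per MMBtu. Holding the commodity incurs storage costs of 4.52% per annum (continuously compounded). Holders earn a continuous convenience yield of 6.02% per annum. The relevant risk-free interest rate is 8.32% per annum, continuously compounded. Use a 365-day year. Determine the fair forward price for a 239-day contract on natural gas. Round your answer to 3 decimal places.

Net carry = r + u − y = 0.0832 + 0.0452 − 0.0602 = 0.0682
F = S·e^((r+u−y)T) = 4.192 · e^(0.0682 × 239/365) = 4.192 · e^0.044657
= 4.192 × 1.045669 = $4.383 per MMBtu

$4.383 per MMBtu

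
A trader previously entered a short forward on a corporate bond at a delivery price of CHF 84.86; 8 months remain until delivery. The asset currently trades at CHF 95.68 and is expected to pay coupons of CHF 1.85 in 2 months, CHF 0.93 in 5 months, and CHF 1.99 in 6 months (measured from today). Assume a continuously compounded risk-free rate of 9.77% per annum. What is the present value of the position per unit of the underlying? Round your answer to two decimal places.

-CHF 11.56

PV(remaining coupons) I = 1.85·e^(−0.0977·2/12) + 0.93·e^(−0.0977·5/12) + 1.99·e^(−0.0977·6/12) = 4.6081
Current forward F = (S − I)·e^(rT) = (95.68 − 4.6081)·e^(0.0977·8/12) = 91.0719 × 1.067301 = 97.2011
Value (long) = (F − K)·e^(−rT) = (97.2011 − 84.86) × 0.936943 = 11.5629
Short position value = −(long value) = -CHF 11.56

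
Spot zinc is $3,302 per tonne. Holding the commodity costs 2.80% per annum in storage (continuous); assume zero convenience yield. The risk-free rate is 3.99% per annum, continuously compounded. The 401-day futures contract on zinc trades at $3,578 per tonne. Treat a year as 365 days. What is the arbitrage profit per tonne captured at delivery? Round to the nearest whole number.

$20 per tonne

Fair futures: F* = S·e^(carry·T), with carry = (r + u) = 0.0399 + 0.0280 = 0.0679
F* = 3302 · e^(0.0679 × 401/365) = 3302 · e^0.074597 = 3302 × 1.077450 = $3557.7399
Market $3578 > fair $3557.7399: forward overpriced → cash-and-carry (buy spot, short the forward).
At maturity, profit = |F_mkt − F*| = |3578 − 3557.7399| = $20 per tonne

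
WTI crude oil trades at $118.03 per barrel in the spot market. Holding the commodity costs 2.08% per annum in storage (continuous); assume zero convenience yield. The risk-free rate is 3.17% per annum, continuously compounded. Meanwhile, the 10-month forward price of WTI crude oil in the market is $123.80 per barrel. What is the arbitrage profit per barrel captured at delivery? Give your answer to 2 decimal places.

Fair forward: F* = S·e^(carry·T), with carry = (r + u) = 0.0317 + 0.0208 = 0.0525
F* = 118.03 · e^(0.0525 × 10/12) = 118.03 · e^0.043750 = 118.03 × 1.044721 = $123.3084
Market $123.80 > fair $123.3084: forward overpriced → cash-and-carry (buy spot, short the forward).
At maturity, profit = |F_mkt − F*| = |123.80 − 123.3084| = $0.49 per barrel

$0.49 per barrel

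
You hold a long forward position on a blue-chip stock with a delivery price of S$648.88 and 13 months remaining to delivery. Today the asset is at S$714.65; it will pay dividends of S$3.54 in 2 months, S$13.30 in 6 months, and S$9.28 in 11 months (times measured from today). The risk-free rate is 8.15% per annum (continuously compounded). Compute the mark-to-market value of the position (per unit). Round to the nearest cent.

S$95.73

PV(remaining dividends) I = 3.54·e^(−0.0815·2/12) + 13.30·e^(−0.0815·6/12) + 9.28·e^(−0.0815·11/12) = 24.8731
Current forward F = (S − I)·e^(rT) = (714.65 − 24.8731)·e^(0.0815·13/12) = 689.7769 × 1.092307 = 753.4481
Value (long) = (F − K)·e^(−rT) = (753.4481 − 648.88) × 0.915494 = 95.7315
Value = S$95.73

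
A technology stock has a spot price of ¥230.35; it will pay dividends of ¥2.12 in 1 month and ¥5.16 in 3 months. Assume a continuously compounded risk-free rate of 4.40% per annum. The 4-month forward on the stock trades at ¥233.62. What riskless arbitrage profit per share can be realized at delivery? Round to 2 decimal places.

¥7.19 per share

PV(dividends) I = 2.12·e^(−0.0440·1/12) + 5.16·e^(−0.0440·3/12) = 7.2158
Fair forward F* = (S − I)·e^(rT) = (230.35 − 7.2158)·e^0.014667 = 223.1342 × 1.014775 = 226.4310
Market ¥233.62 > fair 226.4310: forward overpriced → cash-and-carry (borrow at r, buy the stock and collect the dividends, short the forward).
Profit at T = |F_mkt − F*| = |233.62 − 226.4310| = ¥7.19 per share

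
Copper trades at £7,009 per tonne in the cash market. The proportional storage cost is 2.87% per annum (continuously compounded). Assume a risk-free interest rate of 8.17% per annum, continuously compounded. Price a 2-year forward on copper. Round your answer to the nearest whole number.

£8,741 per tonne

Net carry = r + u − y = 0.0817 + 0.0287 − 0.0000 = 0.1104
F = S·e^((r+u−y)T) = 7009 · e^(0.1104 × 2) = 7009 · e^0.220800
= 7009 × 1.247074 = £8,741 per tonne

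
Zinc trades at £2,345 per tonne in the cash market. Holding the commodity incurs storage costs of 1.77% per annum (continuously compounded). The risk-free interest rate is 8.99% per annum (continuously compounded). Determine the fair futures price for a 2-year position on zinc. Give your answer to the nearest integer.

£2,908 per tonne

Net carry = r + u − y = 0.0899 + 0.0177 − 0.0000 = 0.1076
F = S·e^((r+u−y)T) = 2345 · e^(0.1076 × 2) = 2345 · e^0.215200
= 2345 × 1.240110 = £2,908 per tonne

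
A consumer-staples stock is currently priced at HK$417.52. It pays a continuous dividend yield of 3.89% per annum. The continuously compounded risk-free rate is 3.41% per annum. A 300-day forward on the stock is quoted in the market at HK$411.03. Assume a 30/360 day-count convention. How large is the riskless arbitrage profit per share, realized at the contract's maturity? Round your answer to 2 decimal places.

Fair forward: F* = S·e^(carry·T), with carry = (r − q) = 0.0341 − 0.0389 = -0.0048
F* = 417.52 · e^(-0.0048 × 300/360) = 417.52 · e^-0.004000 = 417.52 × 0.996008 = HK$415.8533
Market HK$411.03 < fair HK$415.8533: forward underpriced → reverse cash-and-carry (short spot, go long the forward).
At maturity, profit = |F_mkt − F*| = |411.03 − 415.8533| = HK$4.82 per share

HK$4.82 per share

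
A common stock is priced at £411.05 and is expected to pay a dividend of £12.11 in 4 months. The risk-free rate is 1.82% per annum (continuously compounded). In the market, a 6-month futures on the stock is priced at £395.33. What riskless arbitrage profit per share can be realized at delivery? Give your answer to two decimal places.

PV(dividends) I = 12.11·e^(−0.0182·4/12) = 12.0368
Fair futures F* = (S − I)·e^(rT) = (411.05 − 12.0368)·e^0.009100 = 399.0132 × 1.009142 = 402.6610
Market £395.33 < fair 402.6610: forward underpriced → reverse cash-and-carry (short the stock, invest proceeds at r, pay the dividends, go long the forward).
Profit at T = |F_mkt − F*| = |395.33 − 402.6610| = £7.33 per share

£7.33 per share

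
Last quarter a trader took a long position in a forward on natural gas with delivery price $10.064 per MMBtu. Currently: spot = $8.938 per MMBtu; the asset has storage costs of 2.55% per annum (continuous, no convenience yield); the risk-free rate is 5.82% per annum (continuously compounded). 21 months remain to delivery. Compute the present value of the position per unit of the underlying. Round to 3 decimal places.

Current fair forward for the remaining 21 months: F = S·e^((r + u)·T), (r + u) = 0.0582 + 0.0255 = 0.0837
F = 8.938 · e^(0.0837 × 21/12) = 8.938 × 1.157746 = 10.3479
Value of long forward = (F − K)·e^(−rT) = (10.3479 − 10.064) · e^(−0.0582·21/12)
= 0.2839 × 0.903165 = 0.256

$0.256 per MMBtu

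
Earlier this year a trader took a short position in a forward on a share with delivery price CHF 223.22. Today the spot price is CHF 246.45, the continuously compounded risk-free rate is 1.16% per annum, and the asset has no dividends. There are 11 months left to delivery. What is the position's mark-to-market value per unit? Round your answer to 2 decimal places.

-CHF 25.59

Current fair forward for the remaining 11 months: F = S·e^(r·T), r = 0.0116
F = 246.45 · e^(0.0116 × 11/12) = 246.45 × 1.010690 = 249.0846
Value of long forward = (F − K)·e^(−rT) = (249.0846 − 223.22) · e^(−0.0116·11/12)
= 25.8646 × 0.989423 = 25.59
Short position value = −(long value) = -CHF 25.59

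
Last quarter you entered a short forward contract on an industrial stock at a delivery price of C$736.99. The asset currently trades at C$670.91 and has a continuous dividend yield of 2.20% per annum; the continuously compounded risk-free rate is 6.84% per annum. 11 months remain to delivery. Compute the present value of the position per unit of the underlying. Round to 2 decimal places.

C$34.68

Current fair forward for the remaining 11 months: F = S·e^((r − q)·T), (r − q) = 0.0684 − 0.0220 = 0.0464
F = 670.91 · e^(0.0464 × 11/12) = 670.91 × 1.043451 = 700.0617
Value of long forward = (F − K)·e^(−rT) = (700.0617 − 736.99) · e^(−0.0684·11/12)
= -36.9283 × 0.939225 = -34.68
Short position value = −(long value) = C$34.68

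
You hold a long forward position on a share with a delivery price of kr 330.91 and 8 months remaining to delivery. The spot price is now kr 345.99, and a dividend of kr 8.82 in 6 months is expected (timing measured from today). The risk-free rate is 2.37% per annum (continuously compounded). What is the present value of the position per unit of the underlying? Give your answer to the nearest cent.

PV(remaining dividends) I = 8.82·e^(−0.0237·6/12) = 8.7161
Current forward F = (S − I)·e^(rT) = (345.99 − 8.7161)·e^(0.0237·8/12) = 337.2739 × 1.015925 = 342.6450
Value (long) = (F − K)·e^(−rT) = (342.6450 − 330.91) × 0.984324 = 11.5510
Value = kr 11.55

kr 11.55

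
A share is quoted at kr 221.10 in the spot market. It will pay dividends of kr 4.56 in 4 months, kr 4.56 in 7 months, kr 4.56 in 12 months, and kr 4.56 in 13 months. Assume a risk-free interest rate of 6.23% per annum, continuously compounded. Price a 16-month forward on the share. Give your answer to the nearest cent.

PV(dividends) I = 4.56·e^(−0.0623·4/12) + 4.56·e^(−0.0623·7/12) + 4.56·e^(−0.0623·12/12) + 4.56·e^(−0.0623·13/12)
I = 4.4663 + 4.3973 + 4.2846 + 4.2624 = 17.4106
F = (S − I)·e^(rT) = (221.10 − 17.4106) · e^(0.0623·16/12)
= 203.6894 · e^0.083067 = 203.6894 × 1.086615 = kr 221.33

kr 221.33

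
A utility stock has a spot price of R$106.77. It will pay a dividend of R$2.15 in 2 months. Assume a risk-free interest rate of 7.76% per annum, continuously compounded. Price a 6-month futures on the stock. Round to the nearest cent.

R$108.79

PV(dividends) I = 2.15·e^(−0.0776·2/12)
I = 2.1224
F = (S − I)·e^(rT) = (106.77 − 2.1224) · e^(0.0776·6/12)
= 104.6476 · e^0.038800 = 104.6476 × 1.039563 = R$108.79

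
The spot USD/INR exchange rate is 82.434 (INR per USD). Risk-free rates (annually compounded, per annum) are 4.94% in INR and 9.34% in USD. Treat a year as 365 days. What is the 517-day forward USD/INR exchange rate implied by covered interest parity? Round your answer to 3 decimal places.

By covered interest parity, F = S · (1+r_INR)^T / (1+r_USD)^T
= 82.434 × 1.070685 / 1.134823 = 82.434 × 0.943482
F = 77.775 INR per USD

77.775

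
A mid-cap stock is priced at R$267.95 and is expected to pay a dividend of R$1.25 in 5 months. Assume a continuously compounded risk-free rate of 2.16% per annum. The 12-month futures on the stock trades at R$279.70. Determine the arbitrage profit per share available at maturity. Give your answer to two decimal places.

R$7.17 per share

PV(dividends) I = 1.25·e^(−0.0216·5/12) = 1.2388
Fair futures F* = (S − I)·e^(rT) = (267.95 − 1.2388)·e^0.021600 = 266.7112 × 1.021835 = 272.5348
Market R$279.70 > fair 272.5348: forward overpriced → cash-and-carry (borrow at r, buy the stock and collect the dividends, short the forward).
Profit at T = |F_mkt − F*| = |279.70 − 272.5348| = R$7.17 per share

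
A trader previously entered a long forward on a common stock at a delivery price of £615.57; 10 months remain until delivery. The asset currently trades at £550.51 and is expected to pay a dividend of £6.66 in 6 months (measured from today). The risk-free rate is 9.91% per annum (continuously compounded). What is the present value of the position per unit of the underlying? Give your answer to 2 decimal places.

PV(remaining dividends) I = 6.66·e^(−0.0991·6/12) = 6.3380
Current forward F = (S − I)·e^(rT) = (550.51 − 6.3380)·e^(0.0991·10/12) = 544.1720 × 1.086089 = 591.0192
Value (long) = (F − K)·e^(−rT) = (591.0192 − 615.57) × 0.920735 = -22.6048
Value = -£22.60

-£22.60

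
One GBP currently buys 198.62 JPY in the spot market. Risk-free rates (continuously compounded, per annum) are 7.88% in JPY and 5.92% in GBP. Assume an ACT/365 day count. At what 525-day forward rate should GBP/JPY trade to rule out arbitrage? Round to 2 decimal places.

204.30

F = S·e^((r_JPY − r_GBP)T) = 198.62 · e^((0.0788 − 0.0592) × 525/365)
= 198.62 · e^0.028192 = 198.62 × 1.028593
F = 204.30 JPY per GBP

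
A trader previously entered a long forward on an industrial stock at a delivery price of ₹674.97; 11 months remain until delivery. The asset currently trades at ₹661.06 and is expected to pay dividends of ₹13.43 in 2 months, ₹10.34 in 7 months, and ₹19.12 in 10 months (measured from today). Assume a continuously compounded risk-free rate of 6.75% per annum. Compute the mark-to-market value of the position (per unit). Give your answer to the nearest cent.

-₹14.71

PV(remaining dividends) I = 13.43·e^(−0.0675·2/12) + 10.34·e^(−0.0675·7/12) + 19.12·e^(−0.0675·10/12) = 41.2947
Current forward F = (S − I)·e^(rT) = (661.06 − 41.2947)·e^(0.0675·11/12) = 619.7653 × 1.063829 = 659.3243
Value (long) = (F − K)·e^(−rT) = (659.3243 − 674.97) × 0.940000 = -14.7070
Value = -₹14.71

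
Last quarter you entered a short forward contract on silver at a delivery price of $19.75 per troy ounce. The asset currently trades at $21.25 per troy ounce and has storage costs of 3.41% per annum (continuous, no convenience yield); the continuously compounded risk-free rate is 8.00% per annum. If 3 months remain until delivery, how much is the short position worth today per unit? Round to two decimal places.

-$2.07 per troy ounce

Current fair forward for the remaining 3 months: F = S·e^((r + u)·T), (r + u) = 0.0800 + 0.0341 = 0.1141
F = 21.25 · e^(0.1141 × 3/12) = 21.25 × 1.028936 = 21.8649
Value of long forward = (F − K)·e^(−rT) = (21.8649 − 19.75) · e^(−0.0800·3/12)
= 2.1149 × 0.980199 = 2.07
Short position value = −(long value) = -$2.07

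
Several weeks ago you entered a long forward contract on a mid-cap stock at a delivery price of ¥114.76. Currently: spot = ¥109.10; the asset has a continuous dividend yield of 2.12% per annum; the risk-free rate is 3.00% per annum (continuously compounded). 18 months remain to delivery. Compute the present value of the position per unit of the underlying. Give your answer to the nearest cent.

Current fair forward for the remaining 18 months: F = S·e^((r − q)·T), (r − q) = 0.0300 − 0.0212 = 0.0088
F = 109.10 · e^(0.0088 × 18/12) = 109.10 × 1.013288 = 110.5497
Value of long forward = (F − K)·e^(−rT) = (110.5497 − 114.76) · e^(−0.0300·18/12)
= -4.2103 × 0.955997 = -4.03

-¥4.03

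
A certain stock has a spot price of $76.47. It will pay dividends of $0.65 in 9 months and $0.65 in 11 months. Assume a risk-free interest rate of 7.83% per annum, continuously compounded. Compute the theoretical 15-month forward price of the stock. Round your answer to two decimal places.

$82.99

PV(dividends) I = 0.65·e^(−0.0783·9/12) + 0.65·e^(−0.0783·11/12)
I = 0.6129 + 0.6050 = 1.2179
F = (S − I)·e^(rT) = (76.47 − 1.2179) · e^(0.0783·15/12)
= 75.2521 · e^0.097875 = 75.2521 × 1.102825 = $82.99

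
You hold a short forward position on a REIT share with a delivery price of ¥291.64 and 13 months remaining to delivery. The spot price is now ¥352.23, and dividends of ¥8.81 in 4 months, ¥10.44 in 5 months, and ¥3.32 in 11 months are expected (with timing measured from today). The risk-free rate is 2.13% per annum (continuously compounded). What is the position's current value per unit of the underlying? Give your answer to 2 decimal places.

PV(remaining dividends) I = 8.81·e^(−0.0213·4/12) + 10.44·e^(−0.0213·5/12) + 3.32·e^(−0.0213·11/12) = 22.3512
Current forward F = (S − I)·e^(rT) = (352.23 − 22.3512)·e^(0.0213·13/12) = 329.8788 × 1.023343 = 337.5792
Value (long) = (F − K)·e^(−rT) = (337.5792 − 291.64) × 0.977189 = 44.8913
Short position value = −(long value) = -¥44.89

-¥44.89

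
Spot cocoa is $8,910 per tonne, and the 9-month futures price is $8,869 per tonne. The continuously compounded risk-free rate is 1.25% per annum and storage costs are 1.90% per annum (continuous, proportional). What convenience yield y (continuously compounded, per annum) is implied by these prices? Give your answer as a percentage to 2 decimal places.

3.76%

F = S·e^((r+u−y)T) ⇒ (r+u−y) = ln(F/S)/T
ln(8869/8910) = -0.004612; /T ⇒ -0.006149
y = r + u − ln(F/S)/T = 0.0125 + 0.0190 + 0.006149 = 0.037649
y = 3.76%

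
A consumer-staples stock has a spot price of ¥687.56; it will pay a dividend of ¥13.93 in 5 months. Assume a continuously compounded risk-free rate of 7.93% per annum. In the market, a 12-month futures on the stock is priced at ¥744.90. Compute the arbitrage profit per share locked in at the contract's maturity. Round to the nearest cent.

PV(dividends) I = 13.93·e^(−0.0793·5/12) = 13.4773
Fair futures F* = (S − I)·e^(rT) = (687.56 − 13.4773)·e^0.079300 = 674.0827 × 1.082529 = 729.7141
Market ¥744.90 > fair 729.7141: forward overpriced → cash-and-carry (borrow at r, buy the stock and collect the dividends, short the forward).
Profit at T = |F_mkt − F*| = |744.90 − 729.7141| = ¥15.19 per share

¥15.19 per share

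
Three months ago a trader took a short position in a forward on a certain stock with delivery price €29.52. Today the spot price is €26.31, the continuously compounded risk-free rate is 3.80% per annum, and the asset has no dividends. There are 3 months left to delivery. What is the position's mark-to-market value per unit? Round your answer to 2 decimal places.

€2.93

Current fair forward for the remaining 3 months: F = S·e^(r·T), r = 0.0380
F = 26.31 · e^(0.0380 × 3/12) = 26.31 × 1.009545 = 26.5611
Value of long forward = (F − K)·e^(−rT) = (26.5611 − 29.52) · e^(−0.0380·3/12)
= -2.9589 × 0.990545 = -2.93
Short position value = −(long value) = €2.93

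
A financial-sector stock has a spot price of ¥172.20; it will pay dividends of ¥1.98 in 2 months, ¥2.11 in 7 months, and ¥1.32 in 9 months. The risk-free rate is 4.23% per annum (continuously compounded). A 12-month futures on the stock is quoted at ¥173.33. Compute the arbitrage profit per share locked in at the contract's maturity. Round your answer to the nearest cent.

¥0.78 per share

PV(dividends) I = 1.98·e^(−0.0423·2/12) + 2.11·e^(−0.0423·7/12) + 1.32·e^(−0.0423·9/12) = 5.3034
Fair futures F* = (S − I)·e^(rT) = (172.20 − 5.3034)·e^0.042300 = 166.8966 × 1.043207 = 174.1077
Market ¥173.33 < fair 174.1077: forward underpriced → reverse cash-and-carry (short the stock, invest proceeds at r, pay the dividends, go long the forward).
Profit at T = |F_mkt − F*| = |173.33 − 174.1077| = ¥0.78 per share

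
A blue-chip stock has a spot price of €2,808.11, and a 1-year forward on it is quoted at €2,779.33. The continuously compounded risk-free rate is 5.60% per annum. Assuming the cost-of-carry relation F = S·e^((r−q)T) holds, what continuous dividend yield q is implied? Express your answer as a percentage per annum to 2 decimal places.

From F = S·e^((r−q)T): (r − q) = ln(F/S)/T
ln(2779.33/2808.11) = ln(0.989751) = -0.010302
(r − q) = -0.010302 / (1) = -0.010302
q = r − ln(F/S)/T = 0.0560 + 0.010302 = 0.066302
q = 6.63%

6.63%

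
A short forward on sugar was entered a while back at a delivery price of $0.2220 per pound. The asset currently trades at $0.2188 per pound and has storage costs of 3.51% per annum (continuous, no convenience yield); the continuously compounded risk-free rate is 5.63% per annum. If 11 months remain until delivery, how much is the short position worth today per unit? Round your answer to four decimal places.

-$0.0151 per pound

Current fair forward for the remaining 11 months: F = S·e^((r + u)·T), (r + u) = 0.0563 + 0.0351 = 0.0914
F = 0.2188 · e^(0.0914 × 11/12) = 0.2188 × 1.087393 = 0.2379
Value of long forward = (F − K)·e^(−rT) = (0.2379 − 0.2220) · e^(−0.0563·11/12)
= 0.0159 × 0.949701 = 0.0151
Short position value = −(long value) = -$0.0151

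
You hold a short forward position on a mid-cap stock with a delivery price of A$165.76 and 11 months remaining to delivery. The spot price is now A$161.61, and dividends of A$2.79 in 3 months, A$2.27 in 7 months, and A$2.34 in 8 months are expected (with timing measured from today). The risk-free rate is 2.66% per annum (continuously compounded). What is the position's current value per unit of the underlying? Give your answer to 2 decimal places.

PV(remaining dividends) I = 2.79·e^(−0.0266·3/12) + 2.27·e^(−0.0266·7/12) + 2.34·e^(−0.0266·8/12) = 7.3054
Current forward F = (S − I)·e^(rT) = (161.61 − 7.3054)·e^(0.0266·11/12) = 154.3046 × 1.024683 = 158.1133
Value (long) = (F − K)·e^(−rT) = (158.1133 − 165.76) × 0.975912 = -7.4625
Short position value = −(long value) = A$7.46

A$7.46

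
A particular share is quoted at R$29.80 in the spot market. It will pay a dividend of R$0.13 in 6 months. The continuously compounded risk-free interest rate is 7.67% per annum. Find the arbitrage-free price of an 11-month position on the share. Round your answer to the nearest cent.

PV(dividends) I = 0.13·e^(−0.0767·6/12)
I = 0.1251
F = (S − I)·e^(rT) = (29.80 − 0.1251) · e^(0.0767·11/12)
= 29.6749 · e^0.070308 = 29.6749 × 1.072839 = R$31.84

R$31.84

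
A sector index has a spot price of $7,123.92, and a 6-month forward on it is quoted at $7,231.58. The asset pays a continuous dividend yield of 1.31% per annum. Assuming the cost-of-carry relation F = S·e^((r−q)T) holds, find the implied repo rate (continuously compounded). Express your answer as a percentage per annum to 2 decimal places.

4.31%

From F = S·e^((r−q)T): (r − q) = ln(F/S)/T
ln(7231.58/7123.92) = ln(1.015112) = 0.014999
(r − q) = 0.014999 / (6/12) = 0.029998
r = ln(F/S)/T + q = 0.029998 + 0.0131 = 0.043098
r = 4.31%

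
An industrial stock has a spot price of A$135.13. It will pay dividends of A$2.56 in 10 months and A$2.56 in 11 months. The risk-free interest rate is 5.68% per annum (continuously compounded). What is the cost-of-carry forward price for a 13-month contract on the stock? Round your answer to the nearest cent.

A$138.53

PV(dividends) I = 2.56·e^(−0.0568·10/12) + 2.56·e^(−0.0568·11/12)
I = 2.4416 + 2.4301 = 4.8717
F = (S − I)·e^(rT) = (135.13 − 4.8717) · e^(0.0568·13/12)
= 130.2583 · e^0.061533 = 130.2583 × 1.063466 = A$138.53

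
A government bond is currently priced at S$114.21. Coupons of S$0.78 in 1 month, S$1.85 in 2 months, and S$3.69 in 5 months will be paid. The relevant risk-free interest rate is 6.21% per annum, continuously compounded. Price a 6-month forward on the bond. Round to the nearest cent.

PV(coupons) I = 0.78·e^(−0.0621·1/12) + 1.85·e^(−0.0621·2/12) + 3.69·e^(−0.0621·5/12)
I = 0.7760 + 1.8310 + 3.5957 = 6.2027
F = (S − I)·e^(rT) = (114.21 − 6.2027) · e^(0.0621·6/12)
= 108.0073 · e^0.031050 = 108.0073 × 1.031537 = S$111.41

S$111.41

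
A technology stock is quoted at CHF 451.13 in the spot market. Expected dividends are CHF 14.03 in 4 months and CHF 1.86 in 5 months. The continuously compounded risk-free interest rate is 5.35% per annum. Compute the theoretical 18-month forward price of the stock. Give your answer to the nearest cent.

PV(dividends) I = 14.03·e^(−0.0535·4/12) + 1.86·e^(−0.0535·5/12)
I = 13.7820 + 1.8190 = 15.6010
F = (S − I)·e^(rT) = (451.13 − 15.6010) · e^(0.0535·18/12)
= 435.5290 · e^0.080250 = 435.5290 × 1.083558 = CHF 471.92

CHF 471.92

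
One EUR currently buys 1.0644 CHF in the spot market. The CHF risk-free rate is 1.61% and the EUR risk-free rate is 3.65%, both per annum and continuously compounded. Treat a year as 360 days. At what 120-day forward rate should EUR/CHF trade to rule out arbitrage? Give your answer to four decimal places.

F = S·e^((r_CHF − r_EUR)T) = 1.0644 · e^((0.0161 − 0.0365) × 120/360)
= 1.0644 · e^-0.006800 = 1.0644 × 0.993223
F = 1.0572 CHF per EUR

1.0572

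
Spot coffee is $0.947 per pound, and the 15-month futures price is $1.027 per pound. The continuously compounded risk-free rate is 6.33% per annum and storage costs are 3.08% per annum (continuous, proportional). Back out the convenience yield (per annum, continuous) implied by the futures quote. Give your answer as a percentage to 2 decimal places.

2.92%

F = S·e^((r+u−y)T) ⇒ (r+u−y) = ln(F/S)/T
ln(1.027/0.947) = 0.081098; /T ⇒ 0.064878
y = r + u − ln(F/S)/T = 0.0633 + 0.0308 − 0.064878 = 0.029222
y = 2.92%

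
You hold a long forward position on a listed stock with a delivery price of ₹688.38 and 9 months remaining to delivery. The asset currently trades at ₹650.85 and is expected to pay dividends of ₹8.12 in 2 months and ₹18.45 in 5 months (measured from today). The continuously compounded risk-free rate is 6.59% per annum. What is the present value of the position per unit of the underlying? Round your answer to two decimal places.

-₹30.32

PV(remaining dividends) I = 8.12·e^(−0.0659·2/12) + 18.45·e^(−0.0659·5/12) = 25.9816
Current forward F = (S − I)·e^(rT) = (650.85 − 25.9816)·e^(0.0659·9/12) = 624.8684 × 1.050667 = 656.5286
Value (long) = (F − K)·e^(−rT) = (656.5286 − 688.38) × 0.951777 = -30.3154
Value = -₹30.32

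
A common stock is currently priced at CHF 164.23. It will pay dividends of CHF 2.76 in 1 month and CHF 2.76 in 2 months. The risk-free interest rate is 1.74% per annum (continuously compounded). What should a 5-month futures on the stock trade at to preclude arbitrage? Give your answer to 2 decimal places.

CHF 159.88

PV(dividends) I = 2.76·e^(−0.0174·1/12) + 2.76·e^(−0.0174·2/12)
I = 2.7560 + 2.7520 = 5.5080
F = (S − I)·e^(rT) = (164.23 − 5.5080) · e^(0.0174·5/12)
= 158.7220 · e^0.007250 = 158.7220 × 1.007276 = CHF 159.88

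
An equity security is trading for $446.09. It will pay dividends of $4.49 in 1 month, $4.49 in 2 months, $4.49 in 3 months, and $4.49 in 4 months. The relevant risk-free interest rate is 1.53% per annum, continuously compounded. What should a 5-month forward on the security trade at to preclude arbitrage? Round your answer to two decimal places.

PV(dividends) I = 4.49·e^(−0.0153·1/12) + 4.49·e^(−0.0153·2/12) + 4.49·e^(−0.0153·3/12) + 4.49·e^(−0.0153·4/12)
I = 4.4843 + 4.4786 + 4.4729 + 4.4672 = 17.9030
F = (S − I)·e^(rT) = (446.09 − 17.9030) · e^(0.0153·5/12)
= 428.1870 · e^0.006375 = 428.1870 × 1.006395 = $430.93

$430.93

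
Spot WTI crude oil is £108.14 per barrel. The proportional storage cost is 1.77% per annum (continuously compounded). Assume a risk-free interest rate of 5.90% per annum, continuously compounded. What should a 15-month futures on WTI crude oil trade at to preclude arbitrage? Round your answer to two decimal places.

£119.02 per barrel

Net carry = r + u − y = 0.0590 + 0.0177 − 0.0000 = 0.0767
F = S·e^((r+u−y)T) = 108.14 · e^(0.0767 × 15/12) = 108.14 · e^0.095875
= 108.14 × 1.100621 = £119.02 per barrel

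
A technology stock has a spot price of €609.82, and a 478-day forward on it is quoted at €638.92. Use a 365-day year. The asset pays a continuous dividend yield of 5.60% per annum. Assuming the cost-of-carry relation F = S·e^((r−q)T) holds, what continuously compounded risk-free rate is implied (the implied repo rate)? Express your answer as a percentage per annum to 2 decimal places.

From F = S·e^((r−q)T): (r − q) = ln(F/S)/T
ln(638.92/609.82) = ln(1.047719) = 0.046615
(r − q) = 0.046615 / (478/365) = 0.035595
r = ln(F/S)/T + q = 0.035595 + 0.0560 = 0.091595
r = 9.16%

9.16%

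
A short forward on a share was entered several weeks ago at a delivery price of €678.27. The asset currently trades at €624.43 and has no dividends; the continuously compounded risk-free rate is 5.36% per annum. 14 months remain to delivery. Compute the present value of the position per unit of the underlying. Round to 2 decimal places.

€12.72

Current fair forward for the remaining 14 months: F = S·e^(r·T), r = 0.0536
F = 624.43 · e^(0.0536 × 14/12) = 624.43 × 1.064530 = 664.7245
Value of long forward = (F − K)·e^(−rT) = (664.7245 − 678.27) · e^(−0.0536·14/12)
= -13.5455 × 0.939382 = -12.72
Short position value = −(long value) = €12.72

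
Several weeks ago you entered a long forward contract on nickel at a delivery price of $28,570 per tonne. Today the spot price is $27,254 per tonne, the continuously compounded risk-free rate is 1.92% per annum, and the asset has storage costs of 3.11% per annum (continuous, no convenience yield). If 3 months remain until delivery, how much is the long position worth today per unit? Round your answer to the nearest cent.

Current fair forward for the remaining 3 months: F = S·e^((r + u)·T), (r + u) = 0.0192 + 0.0311 = 0.0503
F = 27254 · e^(0.0503 × 3/12) = 27254 × 1.01265440 = 27598.8830
Value of long forward = (F − K)·e^(−rT) = (27598.8830 − 28570) · e^(−0.0192·3/12)
= -971.1170 × 0.99521150 = -966.47

-$966.47 per tonne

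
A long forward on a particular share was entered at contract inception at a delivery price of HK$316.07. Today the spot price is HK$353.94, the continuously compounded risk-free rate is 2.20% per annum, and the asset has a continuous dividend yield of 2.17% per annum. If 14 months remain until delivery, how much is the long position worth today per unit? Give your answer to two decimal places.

Current fair forward for the remaining 14 months: F = S·e^((r − q)·T), (r − q) = 0.0220 − 0.0217 = 0.0003
F = 353.94 · e^(0.0003 × 14/12) = 353.94 × 1.000350 = 354.0639
Value of long forward = (F − K)·e^(−rT) = (354.0639 − 316.07) · e^(−0.0220·14/12)
= 37.9939 × 0.974660 = 37.03

HK$37.03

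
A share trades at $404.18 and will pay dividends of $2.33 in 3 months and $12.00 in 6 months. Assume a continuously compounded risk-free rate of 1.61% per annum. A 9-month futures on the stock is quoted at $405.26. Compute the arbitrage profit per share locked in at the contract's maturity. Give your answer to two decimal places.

PV(dividends) I = 2.33·e^(−0.0161·3/12) + 12.00·e^(−0.0161·6/12) = 14.2244
Fair futures F* = (S − I)·e^(rT) = (404.18 − 14.2244)·e^0.012075 = 389.9556 × 1.012148 = 394.6928
Market $405.26 > fair 394.6928: forward overpriced → cash-and-carry (borrow at r, buy the stock and collect the dividends, short the forward).
Profit at T = |F_mkt − F*| = |405.26 − 394.6928| = $10.57 per share

$10.57 per share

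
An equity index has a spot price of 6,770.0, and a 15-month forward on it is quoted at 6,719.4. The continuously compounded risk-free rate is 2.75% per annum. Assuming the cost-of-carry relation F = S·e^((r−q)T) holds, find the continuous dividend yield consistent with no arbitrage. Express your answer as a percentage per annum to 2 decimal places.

From F = S·e^((r−q)T): (r − q) = ln(F/S)/T
ln(6719.4/6770.0) = ln(0.992526) = -0.007502
(r − q) = -0.007502 / (15/12) = -0.006002
q = r − ln(F/S)/T = 0.0275 + 0.006002 = 0.033502
q = 3.35%

3.35%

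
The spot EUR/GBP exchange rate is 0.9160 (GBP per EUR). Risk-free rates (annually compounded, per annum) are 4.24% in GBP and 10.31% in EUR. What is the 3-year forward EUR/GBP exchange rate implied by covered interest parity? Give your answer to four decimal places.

0.7730

By covered interest parity, F = S · (1+r_GBP)^T / (1+r_EUR)^T
= 0.9160 × 1.132670 / 1.342285 = 0.9160 × 0.843837
F = 0.7730 GBP per EUR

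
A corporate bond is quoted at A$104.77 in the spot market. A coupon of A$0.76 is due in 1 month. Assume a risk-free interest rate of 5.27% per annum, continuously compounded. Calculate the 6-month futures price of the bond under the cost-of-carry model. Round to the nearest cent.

A$106.79

PV(coupons) I = 0.76·e^(−0.0527·1/12)
I = 0.7567
F = (S − I)·e^(rT) = (104.77 − 0.7567) · e^(0.0527·6/12)
= 104.0133 · e^0.026350 = 104.0133 × 1.026700 = A$106.79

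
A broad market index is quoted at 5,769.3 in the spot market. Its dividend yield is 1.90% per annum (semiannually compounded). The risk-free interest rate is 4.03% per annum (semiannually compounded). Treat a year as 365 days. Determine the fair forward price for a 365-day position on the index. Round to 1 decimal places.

F = S · (1+r/2)^(2T) / (1+q/2)^(2T)
= 5769.3 × 1.040706 / 1.019090 = 5769.3 × 1.021211
F = 5,891.7

5,891.7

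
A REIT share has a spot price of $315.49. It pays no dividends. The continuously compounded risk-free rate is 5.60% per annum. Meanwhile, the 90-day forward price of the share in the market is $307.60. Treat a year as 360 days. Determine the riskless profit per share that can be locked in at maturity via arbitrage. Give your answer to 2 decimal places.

$12.34 per share

Fair forward: F* = S·e^(carry·T), with carry = r = 0.0560
F* = 315.49 · e^(0.0560 × 90/360) = 315.49 · e^0.014000 = 315.49 × 1.014098 = $319.9378
Market $307.60 < fair $319.9378: forward underpriced → reverse cash-and-carry (short spot, go long the forward).
At maturity, profit = |F_mkt − F*| = |307.60 − 319.9378| = $12.34 per share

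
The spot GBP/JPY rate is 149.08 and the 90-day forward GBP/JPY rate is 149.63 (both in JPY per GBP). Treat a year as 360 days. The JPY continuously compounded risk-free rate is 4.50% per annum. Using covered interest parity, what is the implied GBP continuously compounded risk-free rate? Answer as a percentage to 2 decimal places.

F = S·e^((r_JPY − r_GBP)T) ⇒ r_GBP = r_JPY − ln(F/S)/T
ln(149.63/149.08) = 0.003683; /(90/360) = 0.014732
r_GBP = 0.0450 − 0.014732 = 0.030268
r_GBP = 3.03%

3.03%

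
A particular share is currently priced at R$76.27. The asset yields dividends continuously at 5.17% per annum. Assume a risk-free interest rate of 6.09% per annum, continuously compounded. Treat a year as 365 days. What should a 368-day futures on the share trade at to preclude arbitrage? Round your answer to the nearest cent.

R$76.98

F = S·e^((r − q)T) = 76.27 · e^((0.0609 − 0.0517) × 368/365)
= 76.27 · e^0.009276 = 76.27 × 1.009319
F = R$76.98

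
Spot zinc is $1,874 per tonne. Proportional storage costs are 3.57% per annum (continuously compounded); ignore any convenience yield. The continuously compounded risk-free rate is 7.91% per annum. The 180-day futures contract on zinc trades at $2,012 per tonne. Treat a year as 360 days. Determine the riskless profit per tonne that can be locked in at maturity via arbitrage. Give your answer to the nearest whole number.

$27 per tonne

Fair futures: F* = S·e^(carry·T), with carry = (r + u) = 0.0791 + 0.0357 = 0.1148
F* = 1874 · e^(0.1148 × 180/360) = 1874 · e^0.057400 = 1874 × 1.059079 = $1984.7140
Market $2012 > fair $1984.7140: forward overpriced → cash-and-carry (buy spot, short the forward).
At maturity, profit = |F_mkt − F*| = |2012 − 1984.7140| = $27 per tonne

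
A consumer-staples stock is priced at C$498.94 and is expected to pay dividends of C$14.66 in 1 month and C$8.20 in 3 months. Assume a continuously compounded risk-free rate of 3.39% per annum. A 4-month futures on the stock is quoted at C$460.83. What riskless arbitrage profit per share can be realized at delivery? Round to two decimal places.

C$20.77 per share

PV(dividends) I = 14.66·e^(−0.0339·1/12) + 8.20·e^(−0.0339·3/12) = 22.7494
Fair futures F* = (S − I)·e^(rT) = (498.94 − 22.7494)·e^0.011300 = 476.1906 × 1.011364 = 481.6020
Market C$460.83 < fair 481.6020: forward underpriced → reverse cash-and-carry (short the stock, invest proceeds at r, pay the dividends, go long the forward).
Profit at T = |F_mkt − F*| = |460.83 − 481.6020| = C$20.77 per share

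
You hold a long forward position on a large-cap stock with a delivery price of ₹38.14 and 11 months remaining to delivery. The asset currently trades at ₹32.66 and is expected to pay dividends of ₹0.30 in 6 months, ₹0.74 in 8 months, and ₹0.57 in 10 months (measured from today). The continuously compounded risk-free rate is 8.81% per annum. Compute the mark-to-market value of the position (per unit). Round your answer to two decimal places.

-₹4.04

PV(remaining dividends) I = 0.30·e^(−0.0881·6/12) + 0.74·e^(−0.0881·8/12) + 0.57·e^(−0.0881·10/12) = 1.5145
Current forward F = (S − I)·e^(rT) = (32.66 − 1.5145)·e^(0.0881·11/12) = 31.1455 × 1.084109 = 33.7651
Value (long) = (F − K)·e^(−rT) = (33.7651 − 38.14) × 0.922417 = -4.0355
Value = -₹4.04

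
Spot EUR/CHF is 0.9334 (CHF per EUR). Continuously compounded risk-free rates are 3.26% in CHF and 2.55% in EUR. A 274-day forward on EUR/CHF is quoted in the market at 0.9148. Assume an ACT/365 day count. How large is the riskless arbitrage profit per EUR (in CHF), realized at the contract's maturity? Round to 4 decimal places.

0.0236 per EUR (in CHF)

Fair forward: F* = S·e^(carry·T), with carry = (r_CHF − r_EUR) = 0.0326 − 0.0255 = 0.0071
F* = 0.9334 · e^(0.0071 × 274/365) = 0.9334 · e^0.005330 = 0.9334 × 1.005344 = 0.9384
Market 0.9148 < fair 0.9384: forward underpriced → reverse cash-and-carry (short spot, go long the forward).
At maturity, profit = |F_mkt − F*| = |0.9148 − 0.9384| = 0.0236 per EUR (in CHF)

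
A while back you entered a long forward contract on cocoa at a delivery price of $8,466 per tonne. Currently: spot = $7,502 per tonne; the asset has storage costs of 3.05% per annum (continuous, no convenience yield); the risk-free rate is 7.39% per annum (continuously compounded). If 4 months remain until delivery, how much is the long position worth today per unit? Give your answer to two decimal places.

-$681.34 per tonne

Current fair forward for the remaining 4 months: F = S·e^((r + u)·T), (r + u) = 0.0739 + 0.0305 = 0.1044
F = 7502 · e^(0.1044 × 4/12) = 7502 × 1.03541261 = 7767.6654
Value of long forward = (F − K)·e^(−rT) = (7767.6654 − 8466) · e^(−0.0739·4/12)
= -698.3346 × 0.97566759 = -681.34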